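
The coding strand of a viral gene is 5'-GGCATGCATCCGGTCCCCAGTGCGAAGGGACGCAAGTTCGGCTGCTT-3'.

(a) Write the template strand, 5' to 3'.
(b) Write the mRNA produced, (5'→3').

(a) The template strand is the reverse complement of the coding strand: complement CCGTACGTAGGCCAGGGGTCACGCTTCCCTGCGTTCAAGCCGACGAA, then reverse.
(b) mRNA matches the coding strand with T→U.

(a) 5'-AAGCAGCCGAACTTGCGTCCCTTCGCACTGGGGACCGGATGCATGCC-3'
(b) 5'-GGCAUGCAUCCGGUCCCCAGUGCGAAGGGACGCAAGUUCGGCUGCUU-3'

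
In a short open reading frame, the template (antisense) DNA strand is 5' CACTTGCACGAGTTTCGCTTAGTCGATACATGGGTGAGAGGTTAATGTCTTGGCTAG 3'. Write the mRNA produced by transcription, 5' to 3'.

The mRNA has the sequence of the coding strand (reverse complement of the template) with T→U. Reverse complement of CACTTGCACGAGTTTCGCTTAGTCGATACATGGGTGAGAGGTTAATGTCTTGGCTAG is CTAGCCAAGACATTAACCTCTCACCCATGTATCGACTAAGCGAAACTCGTGCAAGTG; then T→U.

5'-CUAGCCAAGACAUUAACCUCUCACCCAUGUAUCGACUAAGCGAAACUCGUGCAAGUG-3'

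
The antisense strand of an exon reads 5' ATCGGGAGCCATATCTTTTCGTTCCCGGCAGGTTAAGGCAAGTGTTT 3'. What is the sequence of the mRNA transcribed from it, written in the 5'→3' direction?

The mRNA has the sequence of the coding strand (reverse complement of the template) with T→U. Reverse complement of ATCGGGAGCCATATCTTTTCGTTCCCGGCAGGTTAAGGCAAGTGTTT is AAACACTTGCCTTAACCTGCCGGGAACGAAAAGATATGGCTCCCGAT; then T→U.

5′-AAACACUUGCCUUAACCUGCCGGGAACGAAAAGAUAUGGCUCCCGAU-3′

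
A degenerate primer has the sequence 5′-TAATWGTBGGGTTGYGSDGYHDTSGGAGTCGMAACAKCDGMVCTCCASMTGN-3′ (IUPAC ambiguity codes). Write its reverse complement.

5'-NCAKSTGGAGBKCHGMTGTTKCGACTCCSAHDRCHSCRCAACCCVACWATTA-3'

Standard pairs A↔T, G↔C; ambiguity codes pair Y↔R, M↔K, W↔W, S↔S, B↔V, D↔H, N↔N. Complement (ATTAWCAVCCCAACRCSHCRDHASCCTCAGCKTTGTMGHCKBGAGGTSKACN), then reverse for 5'→3'.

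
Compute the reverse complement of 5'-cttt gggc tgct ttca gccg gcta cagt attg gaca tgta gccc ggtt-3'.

5′-AACCGGGCTACATGTCCAATACTGTAGCCGGCTGAAAGCAGCCCAAAG-3′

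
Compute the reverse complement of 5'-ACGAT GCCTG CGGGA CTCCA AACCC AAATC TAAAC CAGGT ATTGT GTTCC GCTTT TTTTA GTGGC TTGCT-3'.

5′-AGCAAGCCACTAAAAAAAGCGGAACACAATACCTGGTTTAGATTTGGGTTTGGAGTCCCGCAGGCATCGT-3′

Complement each base (A↔T, G↔C): TGCTACGGACGCCCTGAGGTTTGGGTTTAGATTTGGTCCATAACACAAGGCGAAAAAAATCACCGAACGA. Then reverse.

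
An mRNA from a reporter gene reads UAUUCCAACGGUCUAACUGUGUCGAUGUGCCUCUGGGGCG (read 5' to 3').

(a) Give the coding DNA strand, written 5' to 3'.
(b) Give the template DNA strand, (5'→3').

(a) 5′-TATTCCAACGGTCTAACTGTGTCGATGTGCCTCTGGGGCG-3′
(b) 5′-CGCCCCAGAGGCACATCGACACAGTTAGACCGTTGGAATA-3′

(a) The coding strand matches the mRNA with U→T.
(b) The template strand is the reverse complement of the coding strand.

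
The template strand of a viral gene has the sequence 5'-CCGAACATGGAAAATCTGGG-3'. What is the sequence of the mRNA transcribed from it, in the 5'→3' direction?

RNA polymerase reads the template 3'→5' and synthesizes mRNA 5'→3' by base-pairing (A→U, T→A, G↔C). The complement of the template is GGCTTGTACCTTTTAGACCC; antiparallel, so 5'→3' the coding strand is CCCAGATTTTCCATGTTCGG. Replace T with U for the mRNA.

5'-CCCAGAUUUUCCAUGUUCGG-3'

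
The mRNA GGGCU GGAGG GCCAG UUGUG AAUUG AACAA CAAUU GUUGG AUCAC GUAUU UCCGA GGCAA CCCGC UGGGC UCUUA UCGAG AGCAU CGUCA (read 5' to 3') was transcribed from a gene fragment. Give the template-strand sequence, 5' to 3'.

Replace U with T to get the coding DNA strand: GGGCTGGAGGGCCAGTTGTGAATTGAACAACAATTGTTGGATCACGTATTTCCGAGGCAACCCGCTGGGCTCTTATCGAGAGCATCGTCA. The template strand is its reverse complement (complement CCCGACCTCCCGGTCAACACTTAACTTGTTGTTAACAACCTAGTGCATAAAGGCTCCGTTGGGCGACCCGAGAATAGCTCTCGTAGCAGT, then reverse).

5'-TGACGATGCTCTCGATAAGAGCCCAGCGGGTTGCCTCGGAAATACGTGATCCAACAATTGTTGTTCAATTCACAACTGGCCCTCCAGCCC-3'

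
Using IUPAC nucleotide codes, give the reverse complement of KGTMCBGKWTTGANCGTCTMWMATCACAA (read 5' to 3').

5'-TTGTGATKWKAGACGNTCAAWMCVGKACM-3'

Standard pairs A↔T, G↔C; ambiguity codes pair M↔K, W↔W, B↔V, N↔N. Complement (MCAKGVCMWAACTNGCAGAKWKTAGTGTT), then reverse for 5'→3'.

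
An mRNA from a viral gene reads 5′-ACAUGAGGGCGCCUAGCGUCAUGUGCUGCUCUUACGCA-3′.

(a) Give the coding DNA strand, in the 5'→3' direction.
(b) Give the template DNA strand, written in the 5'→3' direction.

(a) The coding strand matches the mRNA with U→T.
(b) The template strand is the reverse complement of the coding strand.

(a) 5'-ACATGAGGGCGCCTAGCGTCATGTGCTGCTCTTACGCA-3'
(b) 5'-TGCGTAAGAGCAGCACATGACGCTAGGCGCCCTCATGT-3'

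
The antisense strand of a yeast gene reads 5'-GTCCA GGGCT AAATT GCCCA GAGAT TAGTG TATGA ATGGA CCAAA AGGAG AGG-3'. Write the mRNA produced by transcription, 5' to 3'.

5'-CCUCUCCUUUUGGUCCAUUCAUACACUAAUCUCUGGGCAAUUUAGCCCUGGAC-3'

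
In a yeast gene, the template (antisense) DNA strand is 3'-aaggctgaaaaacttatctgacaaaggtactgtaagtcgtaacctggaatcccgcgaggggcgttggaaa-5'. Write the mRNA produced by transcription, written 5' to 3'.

Reading the template 3'→5' as shown, RNA polymerase pairs each base (A→U, T→A, G↔C) to build mRNA 5'→3' directly.

5'-UUCCGACUUUUUGAAUAGACUGUUUCCAUGACAUUCAGCAUUGGACCUUAGGGCGCUCCCCGCAACCUUU-3'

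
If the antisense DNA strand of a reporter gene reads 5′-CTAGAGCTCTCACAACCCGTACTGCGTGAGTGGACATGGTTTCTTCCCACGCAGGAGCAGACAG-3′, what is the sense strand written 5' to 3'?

The coding strand is complementary and antiparallel to the template: take the complement (A↔T, G↔C) and reverse.

5'-CTGTCTGCTCCTGCGTGGGAAGAAACCATGTCCACTCACGCAGTACGGGTTGTGAGAGCTCTAG-3'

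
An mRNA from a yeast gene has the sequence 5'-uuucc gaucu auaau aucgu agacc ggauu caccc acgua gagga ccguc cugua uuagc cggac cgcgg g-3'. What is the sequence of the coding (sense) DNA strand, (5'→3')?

5'-TTTCCGATCTATAATATCGTAGACCGGATTCACCCACGTAGAGGACCGTCCTGTATTAGCCGGACCGCGGG-3'

The coding DNA strand has the same 5'→3' sequence as the mRNA with U replaced by T.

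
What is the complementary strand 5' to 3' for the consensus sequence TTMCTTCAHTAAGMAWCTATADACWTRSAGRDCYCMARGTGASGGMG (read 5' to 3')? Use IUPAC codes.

Standard pairs A↔T, G↔C; ambiguity codes pair R↔Y, M↔K, W↔W, S↔S, D↔H. Complement (AAKGAAGTDATTCKTWGATATHTGWAYSTCYHGRGKTYCACTSCCKC), then reverse for 5'→3'.

5′-CKCCSTCACYTKGRGHYCTSYAWGTHTATAGWTKCTTADTGAAGKAA-3′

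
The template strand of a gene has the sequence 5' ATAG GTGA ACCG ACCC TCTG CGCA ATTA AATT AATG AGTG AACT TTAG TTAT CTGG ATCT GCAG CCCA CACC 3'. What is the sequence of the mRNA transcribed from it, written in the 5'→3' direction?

The mRNA has the sequence of the coding strand (reverse complement of the template) with T→U. Reverse complement of ATAGGTGAACCGACCCTCTGCGCAATTAAATTAATGAGTGAACTTTAGTTATCTGGATCTGCAGCCCACACC is GGTGTGGGCTGCAGATCCAGATAACTAAAGTTCACTCATTAATTTAATTGCGCAGAGGGTCGGTTCACCTAT; then T→U.

5'-GGUGUGGGCUGCAGAUCCAGAUAACUAAAGUUCACUCAUUAAUUUAAUUGCGCAGAGGGUCGGUUCACCUAU-3'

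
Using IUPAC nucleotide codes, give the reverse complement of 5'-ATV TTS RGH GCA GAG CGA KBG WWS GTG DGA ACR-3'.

5'-YGTTCHCACSWWCVMTCGCTCTGCDCYSAABAT-3'

Standard pairs A↔T, G↔C; ambiguity codes pair R↔Y, K↔M, W↔W, S↔S, B↔V, D↔H. Complement (TABAASYCDCGTCTCGCTMVCWWSCACHCTTGY), then reverse for 5'→3'.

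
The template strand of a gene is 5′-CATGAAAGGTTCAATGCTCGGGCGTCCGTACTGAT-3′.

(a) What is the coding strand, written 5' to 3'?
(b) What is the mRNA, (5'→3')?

(a) 5'-ATCAGTACGGACGCCCGAGCATTGAACCTTTCATG-3'
(b) 5'-AUCAGUACGGACGCCCGAGCAUUGAACCUUUCAUG-3'

(a) The coding strand is the reverse complement of the template: complement GTACTTTCCAAGTTACGAGCCCGCAGGCATGACTA, then reverse.
(b) mRNA has the coding-strand sequence with T→U.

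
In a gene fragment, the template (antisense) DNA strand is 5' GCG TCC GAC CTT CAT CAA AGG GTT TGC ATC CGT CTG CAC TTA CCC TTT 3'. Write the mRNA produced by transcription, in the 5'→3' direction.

5'-AAAGGGUAAGUGCAGACGGAUGCAAACCCUUUGAUGAAGGUCGGACGC-3'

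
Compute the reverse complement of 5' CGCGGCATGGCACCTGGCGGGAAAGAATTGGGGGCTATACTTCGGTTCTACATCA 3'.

5'-TGATGTAGAACCGAAGTATAGCCCCCAATTCTTTCCCGCCAGGTGCCATGCCGCG-3'

Complement each base (A↔T, G↔C): GCGCCGTACCGTGGACCGCCCTTTCTTAACCCCCGATATGAAGCCAAGATGTAGT. Then reverse.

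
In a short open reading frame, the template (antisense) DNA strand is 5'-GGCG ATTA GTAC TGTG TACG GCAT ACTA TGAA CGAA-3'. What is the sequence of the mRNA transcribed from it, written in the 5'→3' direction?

The mRNA has the sequence of the coding strand (reverse complement of the template) with T→U. Reverse complement of GGCGATTAGTACTGTGTACGGCATACTATGAACGAA is TTCGTTCATAGTATGCCGTACACAGTACTAATCGCC; then T→U.

5'-UUCGUUCAUAGUAUGCCGUACACAGUACUAAUCGCC-3'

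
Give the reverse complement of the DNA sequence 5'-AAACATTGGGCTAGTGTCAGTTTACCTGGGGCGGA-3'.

Complement each base (A↔T, G↔C): TTTGTAACCCGATCACAGTCAAATGGACCCCGCCT. Then reverse.

5'-TCCGCCCCAGGTAAACTGACACTAGCCCAATGTTT-3'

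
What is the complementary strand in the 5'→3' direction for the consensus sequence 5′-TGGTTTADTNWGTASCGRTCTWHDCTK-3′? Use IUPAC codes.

5'-MAGHDWAGAYCGSTACWNAHTAAACCA-3'

Standard pairs A↔T, G↔C; ambiguity codes pair R↔Y, K↔M, W↔W, S↔S, D↔H, N↔N. Complement (ACCAAATHANWCATSGCYAGAWDHGAM), then reverse for 5'→3'.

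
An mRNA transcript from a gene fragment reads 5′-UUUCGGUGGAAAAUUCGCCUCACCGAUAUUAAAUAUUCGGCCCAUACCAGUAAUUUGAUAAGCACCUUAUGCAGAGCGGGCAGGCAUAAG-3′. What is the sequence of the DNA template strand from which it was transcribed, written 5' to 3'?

5'-CTTATGCCTGCCCGCTCTGCATAAGGTGCTTATCAAATTACTGGTATGGGCCGAATATTTAATATCGGTGAGGCGAATTTTCCACCGAAA-3'

Replace U with T to get the coding DNA strand: TTTCGGTGGAAAATTCGCCTCACCGATATTAAATATTCGGCCCATACCAGTAATTTGATAAGCACCTTATGCAGAGCGGGCAGGCATAAG. The template strand is its reverse complement (complement AAAGCCACCTTTTAAGCGGAGTGGCTATAATTTATAAGCCGGGTATGGTCATTAAACTATTCGTGGAATACGTCTCGCCCGTCCGTATTC, then reverse).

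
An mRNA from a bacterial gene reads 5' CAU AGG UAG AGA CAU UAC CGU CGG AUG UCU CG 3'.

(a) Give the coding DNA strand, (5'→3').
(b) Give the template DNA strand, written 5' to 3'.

(a) 5′-CATAGGTAGAGACATTACCGTCGGATGTCTCG-3′
(b) 5'-CGAGACATCCGACGGTAATGTCTCTACCTATG-3'

(a) The coding strand matches the mRNA with U→T.
(b) The template strand is the reverse complement of the coding strand.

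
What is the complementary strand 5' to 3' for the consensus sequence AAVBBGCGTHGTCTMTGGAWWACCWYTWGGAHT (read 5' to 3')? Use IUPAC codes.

5'-ADTCCWARWGGTWWTCCAKAGACDACGCVVBTT-3'

Standard pairs A↔T, G↔C; ambiguity codes pair Y↔R, M↔K, W↔W, B↔V, H↔D. Complement (TTBVVCGCADCAGAKACCTWWTGGWRAWCCTDA), then reverse for 5'→3'.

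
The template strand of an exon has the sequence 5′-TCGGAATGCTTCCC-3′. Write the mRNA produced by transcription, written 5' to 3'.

RNA polymerase reads the template 3'→5' and synthesizes mRNA 5'→3' by base-pairing (A→U, T→A, G↔C). The complement of the template is AGCCTTACGAAGGG; antiparallel, so 5'→3' the coding strand is GGGAAGCATTCCGA. Replace T with U for the mRNA.

5'-GGGAAGCAUUCCGA-3'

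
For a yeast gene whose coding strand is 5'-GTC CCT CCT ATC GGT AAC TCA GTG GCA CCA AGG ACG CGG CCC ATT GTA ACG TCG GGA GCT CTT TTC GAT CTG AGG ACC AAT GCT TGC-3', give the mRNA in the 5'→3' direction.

mRNA has the coding-strand sequence with U in place of T.

5'-GUCCCUCCUAUCGGUAACUCAGUGGCACCAAGGACGCGGCCCAUUGUAACGUCGGGAGCUCUUUUCGAUCUGAGGACCAAUGCUUGC-3'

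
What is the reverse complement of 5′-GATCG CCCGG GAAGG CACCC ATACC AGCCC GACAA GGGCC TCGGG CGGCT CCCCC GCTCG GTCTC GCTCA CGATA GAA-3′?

5′-TTCTATCGTGAGCGAGACCGAGCGGGGGAGCCGCCCGAGGCCCTTGTCGGGCTGGTATGGGTGCCTTCCCGGGCGATC-3′

Complement each base (A↔T, G↔C): CTAGCGGGCCCTTCCGTGGGTATGGTCGGGCTGTTCCCGGAGCCCGCCGAGGGGGCGAGCCAGAGCGAGTGCTATCTT. Then reverse.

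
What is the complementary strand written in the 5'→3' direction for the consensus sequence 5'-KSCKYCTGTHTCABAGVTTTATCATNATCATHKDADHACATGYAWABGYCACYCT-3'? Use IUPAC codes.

5'-AGRGTGRCVTWTRCATGTDHTHMDATGATNATGATAAABCTVTGADACAGRMGSM-3'

Standard pairs A↔T, G↔C; ambiguity codes pair Y↔R, K↔M, W↔W, S↔S, B↔V, D↔H, N↔N. Complement (MSGMRGACADAGTVTCBAAATAGTANTAGTADMHTHDTGTACRTWTVCRGTGRGA), then reverse for 5'→3'.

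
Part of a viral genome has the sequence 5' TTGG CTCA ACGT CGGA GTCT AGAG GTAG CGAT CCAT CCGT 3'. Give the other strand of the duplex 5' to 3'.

5′-ACGGATGGATCGCTACCTCTAGACTCCGACGTTGAGCCAA-3′

The complement of TTGGCTCAACGTCGGAGTCTAGAGGTAGCGATCCATCCGT is AACCGAGTTGCAGCCTCAGATCTCCATCGCTAGGTAGGCA (A↔T, G↔C). DNA strands are antiparallel, so the complementary strand runs 3'→5'; reversing gives the 5'→3' form.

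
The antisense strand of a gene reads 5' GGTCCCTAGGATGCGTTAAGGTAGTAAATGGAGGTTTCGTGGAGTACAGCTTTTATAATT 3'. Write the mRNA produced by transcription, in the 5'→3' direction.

5'-AAUUAUAAAAGCUGUACUCCACGAAACCUCCAUUUACUACCUUAACGCAUCCUAGGGACC-3'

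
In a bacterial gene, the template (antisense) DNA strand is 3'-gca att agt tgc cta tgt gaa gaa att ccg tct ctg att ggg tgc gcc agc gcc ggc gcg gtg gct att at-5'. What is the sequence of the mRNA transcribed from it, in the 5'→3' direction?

Reading the template 3'→5' as shown, RNA polymerase pairs each base (A→U, T→A, G↔C) to build mRNA 5'→3' directly.

5′-CGUUAAUCAACGGAUACACUUCUUUAAGGCAGAGACUAACCCACGCGGUCGCGGCCGCGCCACCGAUAAUA-3′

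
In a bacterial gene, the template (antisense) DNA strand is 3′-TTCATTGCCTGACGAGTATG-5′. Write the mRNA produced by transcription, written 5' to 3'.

5'-AAGUAACGGACUGCUCAUAC-3'

Reading the template 3'→5' as shown, RNA polymerase pairs each base (A→U, T→A, G↔C) to build mRNA 5'→3' directly.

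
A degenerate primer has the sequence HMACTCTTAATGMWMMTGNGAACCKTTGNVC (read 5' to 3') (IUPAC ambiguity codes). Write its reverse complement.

5'-GBNCAAMGGTTCNCAKKWKCATTAAGAGTKD-3'

Standard pairs A↔T, G↔C; ambiguity codes pair M↔K, W↔W, H↔D, V↔B, N↔N. Complement (DKTGAGAATTACKWKKACNCTTGGMAACNBG), then reverse for 5'→3'.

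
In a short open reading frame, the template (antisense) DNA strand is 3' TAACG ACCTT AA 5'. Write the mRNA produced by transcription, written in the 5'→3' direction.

5'-AUUGCUGGAAUU-3'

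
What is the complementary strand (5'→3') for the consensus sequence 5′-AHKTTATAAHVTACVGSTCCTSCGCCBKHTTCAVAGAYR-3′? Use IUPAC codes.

5'-YRTCTBTGAADMVGGCGSAGGASCBGTABDTTATAAMDT-3'

Standard pairs A↔T, G↔C; ambiguity codes pair R↔Y, K↔M, S↔S, B↔V, H↔D. Complement (TDMAATATTDBATGBCSAGGASGCGGVMDAAGTBTCTRY), then reverse for 5'→3'.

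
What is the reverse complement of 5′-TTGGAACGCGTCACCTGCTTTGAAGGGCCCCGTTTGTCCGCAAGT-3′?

5′-ACTTGCGGACAAACGGGGCCCTTCAAAGCAGGTGACGCGTTCCAA-3′

Reading the sequence 3'→5' and pairing each base (A↔T, G↔C) gives the reverse complement directly.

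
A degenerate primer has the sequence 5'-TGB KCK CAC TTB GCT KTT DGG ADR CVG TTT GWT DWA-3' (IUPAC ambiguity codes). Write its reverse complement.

5'-TWHAWCAAACBGYHTCCHAAMAGCVAAGTGMGMVCA-3'

Standard pairs A↔T, G↔C; ambiguity codes pair R↔Y, K↔M, W↔W, B↔V, D↔H. Complement (ACVMGMGTGAAVCGAMAAHCCTHYGBCAAACWAHWT), then reverse for 5'→3'.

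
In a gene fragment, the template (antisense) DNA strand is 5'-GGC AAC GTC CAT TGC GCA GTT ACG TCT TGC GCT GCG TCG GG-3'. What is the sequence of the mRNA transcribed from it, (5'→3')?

5′-CCCGACGCAGCGCAAGACGUAACUGCGCAAUGGACGUUGCC-3′

The mRNA has the sequence of the coding strand (reverse complement of the template) with T→U. Reverse complement of GGCAACGTCCATTGCGCAGTTACGTCTTGCGCTGCGTCGGG is CCCGACGCAGCGCAAGACGTAACTGCGCAATGGACGTTGCC; then T→U.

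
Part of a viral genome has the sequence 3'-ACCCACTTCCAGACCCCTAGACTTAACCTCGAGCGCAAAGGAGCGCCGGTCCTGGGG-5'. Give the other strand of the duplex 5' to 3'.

5'-TGGGTGAAGGTCTGGGGATCTGAATTGGAGCTCGCGTTTCCTCGCGGCCAGGACCCC-3'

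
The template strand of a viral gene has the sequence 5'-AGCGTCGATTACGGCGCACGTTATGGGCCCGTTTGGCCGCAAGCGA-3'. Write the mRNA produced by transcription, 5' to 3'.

5′-UCGCUUGCGGCCAAACGGGCCCAUAACGUGCGCCGUAAUCGACGCU-3′

The mRNA has the sequence of the coding strand (reverse complement of the template) with T→U. Reverse complement of AGCGTCGATTACGGCGCACGTTATGGGCCCGTTTGGCCGCAAGCGA is TCGCTTGCGGCCAAACGGGCCCATAACGTGCGCCGTAATCGACGCT; then T→U.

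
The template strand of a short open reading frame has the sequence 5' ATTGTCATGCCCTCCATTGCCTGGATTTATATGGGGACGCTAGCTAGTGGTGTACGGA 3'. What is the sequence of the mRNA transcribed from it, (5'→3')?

The mRNA has the sequence of the coding strand (reverse complement of the template) with T→U. Reverse complement of ATTGTCATGCCCTCCATTGCCTGGATTTATATGGGGACGCTAGCTAGTGGTGTACGGA is TCCGTACACCACTAGCTAGCGTCCCCATATAAATCCAGGCAATGGAGGGCATGACAAT; then T→U.

5'-UCCGUACACCACUAGCUAGCGUCCCCAUAUAAAUCCAGGCAAUGGAGGGCAUGACAAU-3'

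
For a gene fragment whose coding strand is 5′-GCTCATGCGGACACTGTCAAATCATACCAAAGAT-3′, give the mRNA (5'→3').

5'-GCUCAUGCGGACACUGUCAAAUCAUACCAAAGAU-3'

The mRNA is synthesized from the template strand, so it matches the coding strand with T replaced by U.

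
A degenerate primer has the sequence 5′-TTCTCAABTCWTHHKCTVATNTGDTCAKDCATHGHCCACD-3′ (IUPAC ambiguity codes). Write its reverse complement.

5'-HGTGGDCDATGHMTGAHCANATBAGMDDAWGAVTTGAGAA-3'

Standard pairs A↔T, G↔C; ambiguity codes pair K↔M, W↔W, B↔V, D↔H, N↔N. Complement (AAGAGTTVAGWADDMGABTANACHAGTMHGTADCDGGTGH), then reverse for 5'→3'.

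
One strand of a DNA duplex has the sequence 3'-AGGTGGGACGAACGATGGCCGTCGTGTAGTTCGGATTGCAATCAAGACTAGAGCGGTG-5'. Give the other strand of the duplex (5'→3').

The strand is given 3'→5', so its complement runs 5'→3' in the same left-to-right order: pair each base A↔T, G↔C.

5'-TCCACCCTGCTTGCTACCGGCAGCACATCAAGCCTAACGTTAGTTCTGATCTCGCCAC-3'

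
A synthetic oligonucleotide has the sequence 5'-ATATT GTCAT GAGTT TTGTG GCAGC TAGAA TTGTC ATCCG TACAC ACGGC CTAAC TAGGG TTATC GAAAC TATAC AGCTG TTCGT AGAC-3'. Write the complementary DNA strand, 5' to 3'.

5′-GTCTACGAACAGCTGTATAGTTTCGATAACCCTAGTTAGGCCGTGTGTACGGATGACAATTCTAGCTGCCACAAAACTCATGACAATAT-3′

The complement of ATATTGTCATGAGTTTTGTGGCAGCTAGAATTGTCATCCGTACACACGGCCTAACTAGGGTTATCGAAACTATACAGCTGTTCGTAGAC is TATAACAGTACTCAAAACACCGTCGATCTTAACAGTAGGCATGTGTGCCGGATTGATCCCAATAGCTTTGATATGTCGACAAGCATCTG (A↔T, G↔C). DNA strands are antiparallel, so the complementary strand runs 3'→5'; reversing gives the 5'→3' form.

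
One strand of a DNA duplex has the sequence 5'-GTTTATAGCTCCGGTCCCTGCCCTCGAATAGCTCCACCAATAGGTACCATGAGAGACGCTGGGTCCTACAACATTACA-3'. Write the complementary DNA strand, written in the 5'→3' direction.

Pairing A↔T and G↔C gives CAAATATCGAGGCCAGGGACGGGAGCTTATCGAGGTGGTTATCCATGGTACTCTCTGCGACCCAGGATGTTGTAATGT, running 3'→5'. Reverse for the 5'→3' convention.

5'-TGTAATGTTGTAGGACCCAGCGTCTCTCATGGTACCTATTGGTGGAGCTATTCGAGGGCAGGGACCGGAGCTATAAAC-3'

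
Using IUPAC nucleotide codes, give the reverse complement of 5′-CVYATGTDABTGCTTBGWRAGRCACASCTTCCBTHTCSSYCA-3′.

Standard pairs A↔T, G↔C; ambiguity codes pair R↔Y, W↔W, S↔S, B↔V, D↔H. Complement (GBRTACAHTVACGAAVCWYTCYGTGTSGAAGGVADAGSSRGT), then reverse for 5'→3'.

5'-TGRSSGADAVGGAAGSTGTGYCTYWCVAAGCAVTHACATRBG-3'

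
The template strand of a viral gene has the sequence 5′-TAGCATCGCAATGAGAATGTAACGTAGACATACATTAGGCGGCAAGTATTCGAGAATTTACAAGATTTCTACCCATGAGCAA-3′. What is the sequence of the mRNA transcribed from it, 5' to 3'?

The mRNA has the sequence of the coding strand (reverse complement of the template) with T→U. Reverse complement of TAGCATCGCAATGAGAATGTAACGTAGACATACATTAGGCGGCAAGTATTCGAGAATTTACAAGATTTCTACCCATGAGCAA is TTGCTCATGGGTAGAAATCTTGTAAATTCTCGAATACTTGCCGCCTAATGTATGTCTACGTTACATTCTCATTGCGATGCTA; then T→U.

5'-UUGCUCAUGGGUAGAAAUCUUGUAAAUUCUCGAAUACUUGCCGCCUAAUGUAUGUCUACGUUACAUUCUCAUUGCGAUGCUA-3'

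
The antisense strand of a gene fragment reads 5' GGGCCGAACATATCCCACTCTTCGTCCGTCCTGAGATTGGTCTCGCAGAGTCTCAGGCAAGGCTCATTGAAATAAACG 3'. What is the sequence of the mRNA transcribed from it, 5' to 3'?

The mRNA has the sequence of the coding strand (reverse complement of the template) with T→U. Reverse complement of GGGCCGAACATATCCCACTCTTCGTCCGTCCTGAGATTGGTCTCGCAGAGTCTCAGGCAAGGCTCATTGAAATAAACG is CGTTTATTTCAATGAGCCTTGCCTGAGACTCTGCGAGACCAATCTCAGGACGGACGAAGAGTGGGATATGTTCGGCCC; then T→U.

5'-CGUUUAUUUCAAUGAGCCUUGCCUGAGACUCUGCGAGACCAAUCUCAGGACGGACGAAGAGUGGGAUAUGUUCGGCCC-3'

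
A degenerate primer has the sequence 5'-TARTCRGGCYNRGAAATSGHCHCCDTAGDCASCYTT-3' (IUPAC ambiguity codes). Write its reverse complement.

5′-AARGSTGHCTAHGGDGDCSATTTCYNRGCCYGAYTA-3′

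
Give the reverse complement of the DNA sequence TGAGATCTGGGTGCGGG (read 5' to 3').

5′-CCCGCACCCAGATCTCA-3′

Complement each base (A↔T, G↔C): ACTCTAGACCCACGCCC. Then reverse.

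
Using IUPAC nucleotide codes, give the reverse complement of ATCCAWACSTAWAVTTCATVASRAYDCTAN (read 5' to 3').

5'-NTAGHRTYSTBATGAABTWTASGTWTGGAT-3'

Standard pairs A↔T, G↔C; ambiguity codes pair R↔Y, W↔W, S↔S, D↔H, V↔B, N↔N. Complement (TAGGTWTGSATWTBAAGTABTSYTRHGATN), then reverse for 5'→3'.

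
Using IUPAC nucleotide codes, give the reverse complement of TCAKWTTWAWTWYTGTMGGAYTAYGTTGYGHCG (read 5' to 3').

Standard pairs A↔T, G↔C; ambiguity codes pair Y↔R, M↔K, W↔W, H↔D. Complement (AGTMWAAWTWAWRACAKCCTRATRCAACRCDGC), then reverse for 5'→3'.

5'-CGDCRCAACRTARTCCKACARWAWTWAAWMTGA-3'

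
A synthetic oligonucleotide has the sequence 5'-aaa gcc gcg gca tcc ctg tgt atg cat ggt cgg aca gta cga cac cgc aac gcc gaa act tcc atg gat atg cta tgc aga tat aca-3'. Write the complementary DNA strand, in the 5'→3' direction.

5'-TGTATATCTGCATAGCATATCCATGGAAGTTTCGGCGTTGCGGTGTCGTACTGTCCGACCATGCATACACAGGGATGCCGCGGCTTT-3'

The complement of AAAGCCGCGGCATCCCTGTGTATGCATGGTCGGACAGTACGACACCGCAACGCCGAAACTTCCATGGATATGCTATGCAGATATACA is TTTCGGCGCCGTAGGGACACATACGTACCAGCCTGTCATGCTGTGGCGTTGCGGCTTTGAAGGTACCTATACGATACGTCTATATGT (A↔T, G↔C). DNA strands are antiparallel, so the complementary strand runs 3'→5'; reversing gives the 5'→3' form.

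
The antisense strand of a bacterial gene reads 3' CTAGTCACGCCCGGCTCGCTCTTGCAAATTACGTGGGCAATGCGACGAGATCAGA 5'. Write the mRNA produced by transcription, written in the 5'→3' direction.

5'-GAUCAGUGCGGGCCGAGCGAGAACGUUUAAUGCACCCGUUACGCUGCUCUAGUCU-3'

Reading the template 3'→5' as shown, RNA polymerase pairs each base (A→U, T→A, G↔C) to build mRNA 5'→3' directly.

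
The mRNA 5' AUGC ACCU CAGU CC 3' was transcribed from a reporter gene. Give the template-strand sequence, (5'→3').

5'-GGACTGAGGTGCAT-3'

Replace U with T to get the coding DNA strand: ATGCACCTCAGTCC. The template strand is its reverse complement (complement TACGTGGAGTCAGG, then reverse).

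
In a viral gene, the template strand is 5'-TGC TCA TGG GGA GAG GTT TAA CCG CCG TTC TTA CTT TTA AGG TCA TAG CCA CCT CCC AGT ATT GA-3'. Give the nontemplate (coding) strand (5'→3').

The coding strand is complementary and antiparallel to the template: take the complement (A↔T, G↔C) and reverse.

5'-TCAATACTGGGAGGTGGCTATGACCTTAAAAGTAAGAACGGCGGTTAAACCTCTCCCCATGAGCA-3'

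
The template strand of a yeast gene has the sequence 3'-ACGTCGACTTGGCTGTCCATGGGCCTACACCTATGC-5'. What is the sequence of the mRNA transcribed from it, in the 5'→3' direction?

5'-UGCAGCUGAACCGACAGGUACCCGGAUGUGGAUACG-3'

Reading the template 3'→5' as shown, RNA polymerase pairs each base (A→U, T→A, G↔C) to build mRNA 5'→3' directly.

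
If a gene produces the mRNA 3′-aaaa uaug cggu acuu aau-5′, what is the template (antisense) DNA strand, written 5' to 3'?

5'-TTTTATACGCCATGAATTA-3'

Written 5'→3' the mRNA is UAAUUCAUGGCGUAUAAAA, so the coding DNA strand is TAATTCATGGCGTATAAAA. The template is its reverse complement.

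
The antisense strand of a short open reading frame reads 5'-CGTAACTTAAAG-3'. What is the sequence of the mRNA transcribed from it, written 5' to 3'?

5'-CUUUAAGUUACG-3'

The mRNA has the sequence of the coding strand (reverse complement of the template) with T→U. Reverse complement of CGTAACTTAAAG is CTTTAAGTTACG; then T→U.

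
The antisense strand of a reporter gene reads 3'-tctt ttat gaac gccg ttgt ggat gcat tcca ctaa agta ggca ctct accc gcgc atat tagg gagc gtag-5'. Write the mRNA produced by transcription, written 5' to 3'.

5'-AGAAAAUACUUGCGGCAACACCUACGUAAGGUGAUUUCAUCCGUGAGAUGGGCGCGUAUAAUCCCUCGCAUC-3'

Reading the template 3'→5' as shown, RNA polymerase pairs each base (A→U, T→A, G↔C) to build mRNA 5'→3' directly.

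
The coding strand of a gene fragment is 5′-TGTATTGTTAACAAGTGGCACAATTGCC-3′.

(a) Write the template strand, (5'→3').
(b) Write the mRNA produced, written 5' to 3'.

(a) 5'-GGCAATTGTGCCACTTGTTAACAATACA-3'
(b) 5'-UGUAUUGUUAACAAGUGGCACAAUUGCC-3'

(a) The template strand is the reverse complement of the coding strand: complement ACATAACAATTGTTCACCGTGTTAACGG, then reverse.
(b) mRNA matches the coding strand with T→U.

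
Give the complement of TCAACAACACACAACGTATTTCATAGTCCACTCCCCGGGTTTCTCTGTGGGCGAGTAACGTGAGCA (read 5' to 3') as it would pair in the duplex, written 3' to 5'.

3'-AGTTGTTGTGTGTTGCATAAAGTATCAGGTGAGGGGCCCAAAGAGACACCCGCTCATTGCACTCGT-5'

Base-pairing A↔T, G↔C gives the complement. The complementary strand is antiparallel, so paired with a 5'→3' strand it runs 3'→5'.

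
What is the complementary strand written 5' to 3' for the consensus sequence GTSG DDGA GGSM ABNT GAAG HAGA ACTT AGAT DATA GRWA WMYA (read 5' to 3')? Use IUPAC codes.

5′-TRKWTWYCTATHATCTAAGTTCTDCTTCANVTKSCCTCHHCSAC-3′

Standard pairs A↔T, G↔C; ambiguity codes pair R↔Y, M↔K, W↔W, S↔S, B↔V, D↔H, N↔N. Complement (CASCHHCTCCSKTVNACTTCDTCTTGAATCTAHTATCYWTWKRT), then reverse for 5'→3'.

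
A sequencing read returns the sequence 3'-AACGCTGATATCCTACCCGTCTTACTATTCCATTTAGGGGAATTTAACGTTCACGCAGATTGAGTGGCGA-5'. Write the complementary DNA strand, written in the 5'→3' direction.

The strand is given 3'→5', so its complement runs 5'→3' in the same left-to-right order: pair each base A↔T, G↔C.

5'-TTGCGACTATAGGATGGGCAGAATGATAAGGTAAATCCCCTTAAATTGCAAGTGCGTCTAACTCACCGCT-3'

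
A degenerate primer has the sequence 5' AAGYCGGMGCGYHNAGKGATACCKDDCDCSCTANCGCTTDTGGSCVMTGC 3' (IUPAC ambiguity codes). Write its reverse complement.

Standard pairs A↔T, G↔C; ambiguity codes pair Y↔R, M↔K, S↔S, D↔H, V↔B, N↔N. Complement (TTCRGCCKCGCRDNTCMCTATGGMHHGHGSGATNGCGAAHACCSGBKACG), then reverse for 5'→3'.

5′-GCAKBGSCCAHAAGCGNTAGSGHGHHMGGTATCMCTNDRCGCKCCGRCTT-3′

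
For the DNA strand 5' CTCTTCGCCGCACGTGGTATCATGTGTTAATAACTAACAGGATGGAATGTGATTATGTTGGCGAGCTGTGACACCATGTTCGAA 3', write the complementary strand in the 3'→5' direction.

Base-pairing A↔T, G↔C gives the complement. The complementary strand is antiparallel, so paired with a 5'→3' strand it runs 3'→5'.

3′-GAGAAGCGGCGTGCACCATAGTACACAATTATTGATTGTCCTACCTTACACTAATACAACCGCTCGACACTGTGGTACAAGCTT-5′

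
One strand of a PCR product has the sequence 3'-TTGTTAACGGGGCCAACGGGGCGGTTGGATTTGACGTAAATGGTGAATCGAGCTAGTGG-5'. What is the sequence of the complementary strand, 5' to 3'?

The strand is given 3'→5', so its complement runs 5'→3' in the same left-to-right order: pair each base A↔T, G↔C.

5'-AACAATTGCCCCGGTTGCCCCGCCAACCTAAACTGCATTTACCACTTAGCTCGATCACC-3'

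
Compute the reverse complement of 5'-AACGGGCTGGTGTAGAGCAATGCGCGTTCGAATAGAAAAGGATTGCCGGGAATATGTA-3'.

Complement each base (A↔T, G↔C): TTGCCCGACCACATCTCGTTACGCGCAAGCTTATCTTTTCCTAACGGCCCTTATACAT. Then reverse.

5'-TACATATTCCCGGCAATCCTTTTCTATTCGAACGCGCATTGCTCTACACCAGCCCGTT-3'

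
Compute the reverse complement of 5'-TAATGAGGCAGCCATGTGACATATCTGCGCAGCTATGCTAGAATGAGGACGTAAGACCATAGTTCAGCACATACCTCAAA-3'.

Reading the sequence 3'→5' and pairing each base (A↔T, G↔C) gives the reverse complement directly.

5'-TTTGAGGTATGTGCTGAACTATGGTCTTACGTCCTCATTCTAGCATAGCTGCGCAGATATGTCACATGGCTGCCTCATTA-3'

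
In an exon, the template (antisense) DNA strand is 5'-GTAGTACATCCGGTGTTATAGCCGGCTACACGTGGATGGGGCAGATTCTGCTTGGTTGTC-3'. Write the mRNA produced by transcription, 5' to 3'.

RNA polymerase reads the template 3'→5' and synthesizes mRNA 5'→3' by base-pairing (A→U, T→A, G↔C). The complement of the template is CATCATGTAGGCCACAATATCGGCCGATGTGCACCTACCCCGTCTAAGACGAACCAACAG; antiparallel, so 5'→3' the coding strand is GACAACCAAGCAGAATCTGCCCCATCCACGTGTAGCCGGCTATAACACCGGATGTACTAC. Replace T with U for the mRNA.

5'-GACAACCAAGCAGAAUCUGCCCCAUCCACGUGUAGCCGGCUAUAACACCGGAUGUACUAC-3'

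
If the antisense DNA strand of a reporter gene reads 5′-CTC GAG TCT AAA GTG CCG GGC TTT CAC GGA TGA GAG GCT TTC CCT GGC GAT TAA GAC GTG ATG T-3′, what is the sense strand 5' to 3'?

The coding strand is complementary and antiparallel to the template: take the complement (A↔T, G↔C) and reverse.

5'-ACATCACGTCTTAATCGCCAGGGAAAGCCTCTCATCCGTGAAAGCCCGGCACTTTAGACTCGAG-3'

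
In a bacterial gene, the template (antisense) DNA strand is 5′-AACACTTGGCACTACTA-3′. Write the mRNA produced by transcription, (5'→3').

The mRNA has the sequence of the coding strand (reverse complement of the template) with T→U. Reverse complement of AACACTTGGCACTACTA is TAGTAGTGCCAAGTGTT; then T→U.

5'-UAGUAGUGCCAAGUGUU-3'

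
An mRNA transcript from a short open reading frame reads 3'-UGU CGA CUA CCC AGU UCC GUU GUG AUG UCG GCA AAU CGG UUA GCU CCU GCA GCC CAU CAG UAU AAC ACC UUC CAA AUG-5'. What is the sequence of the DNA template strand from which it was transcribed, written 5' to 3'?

Written 5'→3' the mRNA is GUAAACCUUCCACAAUAUGACUACCCGACGUCCUCGAUUGGCUAAACGGCUGUAGUGUUGCCUUGACCCAUCAGCUGU, so the coding DNA strand is GTAAACCTTCCACAATATGACTACCCGACGTCCTCGATTGGCTAAACGGCTGTAGTGTTGCCTTGACCCATCAGCTGT. The template is its reverse complement.

5′-ACAGCTGATGGGTCAAGGCAACACTACAGCCGTTTAGCCAATCGAGGACGTCGGGTAGTCATATTGTGGAAGGTTTAC-3′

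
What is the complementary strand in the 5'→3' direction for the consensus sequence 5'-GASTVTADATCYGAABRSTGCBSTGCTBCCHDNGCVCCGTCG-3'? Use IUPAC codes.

Standard pairs A↔T, G↔C; ambiguity codes pair R↔Y, S↔S, B↔V, D↔H, N↔N. Complement (CTSABATHTAGRCTTVYSACGVSACGAVGGDHNCGBGGCAGC), then reverse for 5'→3'.

5'-CGACGGBGCNHDGGVAGCASVGCASYVTTCRGATHTABASTC-3'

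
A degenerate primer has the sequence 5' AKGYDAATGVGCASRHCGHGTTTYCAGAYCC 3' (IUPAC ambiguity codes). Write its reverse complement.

Standard pairs A↔T, G↔C; ambiguity codes pair R↔Y, K↔M, S↔S, D↔H, V↔B. Complement (TMCRHTTACBCGTSYDGCDCAAARGTCTRGG), then reverse for 5'→3'.

5'-GGRTCTGRAAACDCGDYSTGCBCATTHRCMT-3'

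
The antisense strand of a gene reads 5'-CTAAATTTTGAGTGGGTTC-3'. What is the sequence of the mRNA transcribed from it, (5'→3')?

The mRNA has the sequence of the coding strand (reverse complement of the template) with T→U. Reverse complement of CTAAATTTTGAGTGGGTTC is GAACCCACTCAAAATTTAG; then T→U.

5'-GAACCCACUCAAAAUUUAG-3'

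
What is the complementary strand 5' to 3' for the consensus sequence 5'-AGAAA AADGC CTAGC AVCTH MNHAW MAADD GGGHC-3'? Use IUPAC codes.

5′-GDCCCHHTTKWTDNKDAGBTGCTAGGCHTTTTTCT-3′

Standard pairs A↔T, G↔C; ambiguity codes pair M↔K, W↔W, D↔H, V↔B, N↔N. Complement (TCTTTTTHCGGATCGTBGADKNDTWKTTHHCCCDG), then reverse for 5'→3'.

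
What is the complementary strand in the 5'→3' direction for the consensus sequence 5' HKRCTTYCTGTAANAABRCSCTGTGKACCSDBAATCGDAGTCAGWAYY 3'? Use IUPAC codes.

5'-RRTWCTGACTHCGATTVHSGGTMCACAGSGYVTTNTTACAGRAAGYMD-3'

Standard pairs A↔T, G↔C; ambiguity codes pair R↔Y, K↔M, W↔W, S↔S, B↔V, D↔H, N↔N. Complement (DMYGAARGACATTNTTVYGSGACACMTGGSHVTTAGCHTCAGTCWTRR), then reverse for 5'→3'.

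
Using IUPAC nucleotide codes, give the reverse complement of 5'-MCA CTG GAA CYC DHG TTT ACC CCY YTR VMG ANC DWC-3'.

5'-GWHGNTCKBYARRGGGGTAAACDHGRGTTCCAGTGK-3'

Standard pairs A↔T, G↔C; ambiguity codes pair R↔Y, M↔K, W↔W, D↔H, V↔B, N↔N. Complement (KGTGACCTTGRGHDCAAATGGGGRRAYBKCTNGHWG), then reverse for 5'→3'.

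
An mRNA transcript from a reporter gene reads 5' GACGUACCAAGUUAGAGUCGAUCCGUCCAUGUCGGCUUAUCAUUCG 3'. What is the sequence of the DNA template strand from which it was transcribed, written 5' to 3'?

5'-CGAATGATAAGCCGACATGGACGGATCGACTCTAACTTGGTACGTC-3'

Replace U with T to get the coding DNA strand: GACGTACCAAGTTAGAGTCGATCCGTCCATGTCGGCTTATCATTCG. The template strand is its reverse complement (complement CTGCATGGTTCAATCTCAGCTAGGCAGGTACAGCCGAATAGTAAGC, then reverse).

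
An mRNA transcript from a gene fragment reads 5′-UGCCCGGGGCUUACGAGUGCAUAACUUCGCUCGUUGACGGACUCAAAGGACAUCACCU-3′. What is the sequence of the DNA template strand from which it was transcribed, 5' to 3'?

5'-AGGTGATGTCCTTTGAGTCCGTCAACGAGCGAAGTTATGCACTCGTAAGCCCCGGGCA-3'

Replace U with T to get the coding DNA strand: TGCCCGGGGCTTACGAGTGCATAACTTCGCTCGTTGACGGACTCAAAGGACATCACCT. The template strand is its reverse complement (complement ACGGGCCCCGAATGCTCACGTATTGAAGCGAGCAACTGCCTGAGTTTCCTGTAGTGGA, then reverse).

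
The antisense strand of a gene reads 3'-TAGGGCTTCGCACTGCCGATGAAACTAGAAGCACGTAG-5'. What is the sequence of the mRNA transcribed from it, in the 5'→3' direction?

Reading the template 3'→5' as shown, RNA polymerase pairs each base (A→U, T→A, G↔C) to build mRNA 5'→3' directly.

5'-AUCCCGAAGCGUGACGGCUACUUUGAUCUUCGUGCAUC-3'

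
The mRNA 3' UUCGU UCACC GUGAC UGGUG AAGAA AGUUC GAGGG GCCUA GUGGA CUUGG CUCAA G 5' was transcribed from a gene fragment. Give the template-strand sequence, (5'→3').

Written 5'→3' the mRNA is GAACUCGGUUCAGGUGAUCCGGGGAGCUUGAAAGAAGUGGUCAGUGCCACUUGCUU, so the coding DNA strand is GAACTCGGTTCAGGTGATCCGGGGAGCTTGAAAGAAGTGGTCAGTGCCACTTGCTT. The template is its reverse complement.

5′-AAGCAAGTGGCACTGACCACTTCTTTCAAGCTCCCCGGATCACCTGAACCGAGTTC-3′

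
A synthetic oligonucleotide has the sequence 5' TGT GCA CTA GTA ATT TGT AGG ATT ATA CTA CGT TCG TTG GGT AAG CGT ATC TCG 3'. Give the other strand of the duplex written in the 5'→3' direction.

5'-CGAGATACGCTTACCCAACGAACGTAGTATAATCCTACAAATTACTAGTGCACA-3'

Pairing A↔T and G↔C gives ACACGTGATCATTAAACATCCTAATATGATGCAAGCAACCCATTCGCATAGAGC, running 3'→5'. Reverse for the 5'→3' convention.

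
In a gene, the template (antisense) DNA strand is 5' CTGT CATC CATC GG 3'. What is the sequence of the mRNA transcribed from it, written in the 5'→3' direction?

The mRNA has the sequence of the coding strand (reverse complement of the template) with T→U. Reverse complement of CTGTCATCCATCGG is CCGATGGATGACAG; then T→U.

5′-CCGAUGGAUGACAG-3′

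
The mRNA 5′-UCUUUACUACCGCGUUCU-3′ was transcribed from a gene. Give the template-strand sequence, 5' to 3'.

Replace U with T to get the coding DNA strand: TCTTTACTACCGCGTTCT. The template strand is its reverse complement (complement AGAAATGATGGCGCAAGA, then reverse).

5'-AGAACGCGGTAGTAAAGA-3'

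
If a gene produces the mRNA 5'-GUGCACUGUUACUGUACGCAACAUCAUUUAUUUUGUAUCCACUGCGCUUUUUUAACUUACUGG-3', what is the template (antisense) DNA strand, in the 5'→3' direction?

5'-CCAGTAAGTTAAAAAAGCGCAGTGGATACAAAATAAATGATGTTGCGTACAGTAACAGTGCAC-3'

Replace U with T to get the coding DNA strand: GTGCACTGTTACTGTACGCAACATCATTTATTTTGTATCCACTGCGCTTTTTTAACTTACTGG. The template strand is its reverse complement (complement CACGTGACAATGACATGCGTTGTAGTAAATAAAACATAGGTGACGCGAAAAAATTGAATGACC, then reverse).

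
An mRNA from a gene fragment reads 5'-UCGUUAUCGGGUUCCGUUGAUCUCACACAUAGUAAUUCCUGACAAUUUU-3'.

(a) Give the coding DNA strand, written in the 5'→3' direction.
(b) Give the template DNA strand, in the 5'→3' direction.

(a) The coding strand matches the mRNA with U→T.
(b) The template strand is the reverse complement of the coding strand.

(a) 5'-TCGTTATCGGGTTCCGTTGATCTCACACATAGTAATTCCTGACAATTTT-3'
(b) 5'-AAAATTGTCAGGAATTACTATGTGTGAGATCAACGGAACCCGATAACGA-3'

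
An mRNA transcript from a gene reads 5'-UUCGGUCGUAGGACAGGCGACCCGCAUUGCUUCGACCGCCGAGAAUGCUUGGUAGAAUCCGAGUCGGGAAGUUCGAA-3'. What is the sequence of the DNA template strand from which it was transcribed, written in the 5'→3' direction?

5'-TTCGAACTTCCCGACTCGGATTCTACCAAGCATTCTCGGCGGTCGAAGCAATGCGGGTCGCCTGTCCTACGACCGAA-3'

Replace U with T to get the coding DNA strand: TTCGGTCGTAGGACAGGCGACCCGCATTGCTTCGACCGCCGAGAATGCTTGGTAGAATCCGAGTCGGGAAGTTCGAA. The template strand is its reverse complement (complement AAGCCAGCATCCTGTCCGCTGGGCGTAACGAAGCTGGCGGCTCTTACGAACCATCTTAGGCTCAGCCCTTCAAGCTT, then reverse).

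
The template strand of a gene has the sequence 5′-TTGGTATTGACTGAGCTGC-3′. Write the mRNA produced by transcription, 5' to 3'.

The mRNA has the sequence of the coding strand (reverse complement of the template) with T→U. Reverse complement of TTGGTATTGACTGAGCTGC is GCAGCTCAGTCAATACCAA; then T→U.

5'-GCAGCUCAGUCAAUACCAA-3'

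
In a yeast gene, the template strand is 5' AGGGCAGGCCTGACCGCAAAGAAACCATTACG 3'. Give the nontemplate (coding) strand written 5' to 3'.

The coding strand is complementary and antiparallel to the template: take the complement (A↔T, G↔C) and reverse.

5′-CGTAATGGTTTCTTTGCGGTCAGGCCTGCCCT-3′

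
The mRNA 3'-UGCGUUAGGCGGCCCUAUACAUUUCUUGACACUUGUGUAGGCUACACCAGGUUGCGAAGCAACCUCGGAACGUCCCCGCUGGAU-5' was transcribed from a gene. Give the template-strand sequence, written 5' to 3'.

5'-ACGCAATCCGCCGGGATATGTAAAGAACTGTGAACACATCCGATGTGGTCCAACGCTTCGTTGGAGCCTTGCAGGGGCGACCTA-3'

Written 5'→3' the mRNA is UAGGUCGCCCCUGCAAGGCUCCAACGAAGCGUUGGACCACAUCGGAUGUGUUCACAGUUCUUUACAUAUCCCGGCGGAUUGCGU, so the coding DNA strand is TAGGTCGCCCCTGCAAGGCTCCAACGAAGCGTTGGACCACATCGGATGTGTTCACAGTTCTTTACATATCCCGGCGGATTGCGT. The template is its reverse complement.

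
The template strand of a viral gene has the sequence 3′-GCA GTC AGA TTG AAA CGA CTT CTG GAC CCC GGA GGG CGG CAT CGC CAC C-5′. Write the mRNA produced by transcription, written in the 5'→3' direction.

5'-CGUCAGUCUAACUUUGCUGAAGACCUGGGGCCUCCCGCCGUAGCGGUGG-3'

Reading the template 3'→5' as shown, RNA polymerase pairs each base (A→U, T→A, G↔C) to build mRNA 5'→3' directly.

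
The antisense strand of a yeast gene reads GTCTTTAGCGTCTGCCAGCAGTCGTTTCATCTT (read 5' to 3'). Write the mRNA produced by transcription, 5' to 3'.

The mRNA has the sequence of the coding strand (reverse complement of the template) with T→U. Reverse complement of GTCTTTAGCGTCTGCCAGCAGTCGTTTCATCTT is AAGATGAAACGACTGCTGGCAGACGCTAAAGAC; then T→U.

5′-AAGAUGAAACGACUGCUGGCAGACGCUAAAGAC-3′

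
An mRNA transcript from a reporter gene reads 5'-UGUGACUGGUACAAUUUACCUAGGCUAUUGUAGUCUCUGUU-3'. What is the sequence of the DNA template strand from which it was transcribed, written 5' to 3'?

Replace U with T to get the coding DNA strand: TGTGACTGGTACAATTTACCTAGGCTATTGTAGTCTCTGTT. The template strand is its reverse complement (complement ACACTGACCATGTTAAATGGATCCGATAACATCAGAGACAA, then reverse).

5'-AACAGAGACTACAATAGCCTAGGTAAATTGTACCAGTCACA-3'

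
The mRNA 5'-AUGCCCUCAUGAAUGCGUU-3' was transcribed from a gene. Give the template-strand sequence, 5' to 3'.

5'-AACGCATTCATGAGGGCAT-3'

Replace U with T to get the coding DNA strand: ATGCCCTCATGAATGCGTT. The template strand is its reverse complement (complement TACGGGAGTACTTACGCAA, then reverse).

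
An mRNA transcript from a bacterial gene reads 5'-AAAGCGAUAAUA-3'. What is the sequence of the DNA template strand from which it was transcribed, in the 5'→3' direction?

5'-TATTATCGCTTT-3'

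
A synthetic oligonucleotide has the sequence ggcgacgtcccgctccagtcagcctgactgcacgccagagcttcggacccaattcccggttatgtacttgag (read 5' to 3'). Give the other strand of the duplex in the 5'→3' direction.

Pairing A↔T and G↔C gives CCGCTGCAGGGCGAGGTCAGTCGGACTGACGTGCGGTCTCGAAGCCTGGGTTAAGGGCCAATACATGAACTC, running 3'→5'. Reverse for the 5'→3' convention.

5'-CTCAAGTACATAACCGGGAATTGGGTCCGAAGCTCTGGCGTGCAGTCAGGCTGACTGGAGCGGGACGTCGCC-3'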